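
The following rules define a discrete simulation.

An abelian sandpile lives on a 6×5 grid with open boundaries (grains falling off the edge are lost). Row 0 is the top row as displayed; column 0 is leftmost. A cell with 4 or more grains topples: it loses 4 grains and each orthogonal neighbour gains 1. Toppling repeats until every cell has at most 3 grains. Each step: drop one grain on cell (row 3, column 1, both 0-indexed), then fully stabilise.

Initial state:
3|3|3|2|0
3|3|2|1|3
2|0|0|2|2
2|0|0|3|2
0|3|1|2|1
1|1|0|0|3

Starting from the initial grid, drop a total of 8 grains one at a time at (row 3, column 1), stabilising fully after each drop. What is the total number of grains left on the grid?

gen 0: 3|3|3|2|0
3|3|2|1|3
2|0|0|2|2
2|0|0|3|2
0|3|1|2|1
1|1|0|0|3
gen 1: 3|3|3|2|0
3|3|2|1|3
2|0|0|2|2
2|1|0|3|2
0|3|1|2|1
1|1|0|0|3
gen 2: 3|3|3|2|0
3|3|2|1|3
2|0|0|2|2
2|2|0|3|2
0|3|1|2|1
1|1|0|0|3
gen 3: 3|3|3|2|0
3|3|2|1|3
2|0|0|2|2
2|3|0|3|2
0|3|1|2|1
1|1|0|0|3
gen 4: 3|3|3|2|0
3|3|2|1|3
2|1|0|2|2
3|1|1|3|2
1|0|2|2|1
1|2|0|0|3
gen 5: 3|3|3|2|0
3|3|2|1|3
2|1|0|2|2
3|2|1|3|2
1|0|2|2|1
1|2|0|0|3
gen 6: 3|3|3|2|0
3|3|2|1|3
2|1|0|2|2
3|3|1|3|2
1|0|2|2|1
1|2|0|0|3
gen 7: 3|3|3|2|0
3|3|2|1|3
3|2|0|2|2
0|1|2|3|2
2|1|2|2|1
1|2|0|0|3
gen 8: 3|3|3|2|0
3|3|2|1|3
3|2|0|2|2
0|2|2|3|2
2|1|2|2|1
1|2|0|0|3

55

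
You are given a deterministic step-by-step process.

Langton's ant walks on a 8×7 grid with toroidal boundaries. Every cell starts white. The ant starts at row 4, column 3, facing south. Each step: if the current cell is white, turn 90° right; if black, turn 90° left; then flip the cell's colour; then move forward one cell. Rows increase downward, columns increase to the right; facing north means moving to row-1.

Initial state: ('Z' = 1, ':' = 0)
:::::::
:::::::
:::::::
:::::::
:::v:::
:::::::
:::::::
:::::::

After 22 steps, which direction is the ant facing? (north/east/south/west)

k=0  :::::::
:::::::
:::::::
:::::::
:::v:::
:::::::
:::::::
:::::::
k=1  :::::::
:::::::
:::::::
:::::::
::<Z:::
:::::::
:::::::
:::::::
k=2  :::::::
:::::::
:::::::
::^::::
::ZZ:::
:::::::
:::::::
:::::::
k=3  :::::::
:::::::
:::::::
::Z>:::
::ZZ:::
:::::::
:::::::
:::::::
k=4  :::::::
:::::::
:::::::
::ZZ:::
::Zv:::
:::::::
:::::::
:::::::
k=5  :::::::
:::::::
:::::::
::ZZ:::
::Z:>::
:::::::
:::::::
:::::::
k=6  :::::::
:::::::
:::::::
::ZZ:::
::Z:Z::
::::v::
:::::::
:::::::
k=7  :::::::
:::::::
:::::::
::ZZ:::
::Z:Z::
:::<Z::
:::::::
:::::::
k=8  :::::::
:::::::
:::::::
::ZZ:::
::Z^Z::
:::ZZ::
:::::::
:::::::
k=9  :::::::
:::::::
:::::::
::ZZ:::
::ZZ>::
:::ZZ::
:::::::
:::::::
k=10  :::::::
:::::::
:::::::
::ZZ^::
::ZZ:::
:::ZZ::
:::::::
:::::::
k=11  :::::::
:::::::
:::::::
::ZZZ>:
::ZZ:::
:::ZZ::
:::::::
:::::::
k=12  :::::::
:::::::
:::::::
::ZZZZ:
::ZZ:v:
:::ZZ::
:::::::
:::::::
k=13  :::::::
:::::::
:::::::
::ZZZZ:
::ZZ<Z:
:::ZZ::
:::::::
:::::::
k=14  :::::::
:::::::
:::::::
::ZZ^Z:
::ZZZZ:
:::ZZ::
:::::::
:::::::
k=15  :::::::
:::::::
:::::::
::Z<:Z:
::ZZZZ:
:::ZZ::
:::::::
:::::::
k=16  :::::::
:::::::
:::::::
::Z::Z:
::ZvZZ:
:::ZZ::
:::::::
:::::::
k=17  :::::::
:::::::
:::::::
::Z::Z:
::Z:>Z:
:::ZZ::
:::::::
:::::::
k=18  :::::::
:::::::
:::::::
::Z:^Z:
::Z::Z:
:::ZZ::
:::::::
:::::::
k=19  :::::::
:::::::
:::::::
::Z:Z>:
::Z::Z:
:::ZZ::
:::::::
:::::::
k=20  :::::::
:::::::
:::::^:
::Z:Z::
::Z::Z:
:::ZZ::
:::::::
:::::::
k=21  :::::::
:::::::
:::::Z>
::Z:Z::
::Z::Z:
:::ZZ::
:::::::
:::::::
k=22  :::::::
:::::::
:::::ZZ
::Z:Z:v
::Z::Z:
:::ZZ::
:::::::
:::::::

south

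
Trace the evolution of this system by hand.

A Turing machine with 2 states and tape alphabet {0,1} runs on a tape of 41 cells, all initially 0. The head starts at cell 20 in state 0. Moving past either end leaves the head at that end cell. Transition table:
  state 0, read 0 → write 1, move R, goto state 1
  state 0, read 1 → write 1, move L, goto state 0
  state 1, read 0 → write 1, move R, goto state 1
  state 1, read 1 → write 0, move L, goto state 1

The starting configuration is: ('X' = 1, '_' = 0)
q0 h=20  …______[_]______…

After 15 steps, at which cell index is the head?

t=0: q0 h=20  …______[_]______…
t=1: q1 h=21  …_____X[_]______…
t=2: q1 h=22  …____XX[_]______…
t=3: q1 h=23  …___XXX[_]______…
t=4: q1 h=24  …__XXXX[_]______…
t=5: q1 h=25  …_XXXXX[_]______…
t=6: q1 h=26  …XXXXXX[_]______…
t=7: q1 h=27  …XXXXXX[_]______…
t=8: q1 h=28  …XXXXXX[_]______…
t=9: q1 h=29  …XXXXXX[_]______…
t=10: q1 h=30  …XXXXXX[_]______…
t=11: q1 h=31  …XXXXXX[_]______…
t=12: q1 h=32  …XXXXXX[_]______…
t=13: q1 h=33  …XXXXXX[_]______…
t=14: q1 h=34  …XXXXXX[_]______|
t=15: q1 h=35  …XXXXXX[_]_____|

35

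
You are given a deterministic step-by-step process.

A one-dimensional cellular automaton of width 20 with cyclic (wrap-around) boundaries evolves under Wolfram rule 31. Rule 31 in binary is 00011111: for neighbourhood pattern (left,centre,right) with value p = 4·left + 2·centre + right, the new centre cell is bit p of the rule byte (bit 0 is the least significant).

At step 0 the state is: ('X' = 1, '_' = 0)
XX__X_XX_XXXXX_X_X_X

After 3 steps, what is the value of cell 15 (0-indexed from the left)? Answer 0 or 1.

gen 0: XX__X_XX_XXXXX_X_X_X
gen 1: __XXX_X__X_____X_X_X
gen 2: XXX___XXXXXXXXXX_X_X
gen 3: ___XXXX__________X_X

0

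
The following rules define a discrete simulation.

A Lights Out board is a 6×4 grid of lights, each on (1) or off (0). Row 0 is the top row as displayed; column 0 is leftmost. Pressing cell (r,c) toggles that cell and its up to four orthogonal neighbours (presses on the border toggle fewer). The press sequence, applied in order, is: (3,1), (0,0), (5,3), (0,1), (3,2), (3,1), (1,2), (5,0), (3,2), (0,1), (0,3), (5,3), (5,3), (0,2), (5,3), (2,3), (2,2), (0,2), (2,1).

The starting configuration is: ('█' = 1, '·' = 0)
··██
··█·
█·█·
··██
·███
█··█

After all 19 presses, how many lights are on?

k=0  ··██
··█·
█·█·
··██
·███
█··█
k=1  ··██
··█·
███·
██·█
··██
█··█
k=2  ████
█·█·
███·
██·█
··██
█··█
k=3  ████
█·█·
███·
██·█
··█·
█·█·
k=4  ···█
███·
███·
██·█
··█·
█·█·
k=5  ···█
███·
██··
█·█·
····
█·█·
k=6  ···█
███·
█···
·█··
·█··
█·█·
k=7  ··██
█··█
█·█·
·█··
·█··
█·█·
k=8  ··██
█··█
█·█·
·█··
██··
·██·
k=9  ··██
█··█
█···
··██
███·
·██·
k=10  ██·█
██·█
█···
··██
███·
·██·
k=11  ███·
██··
█···
··██
███·
·██·
k=12  ███·
██··
█···
··██
████
·█·█
k=13  ███·
██··
█···
··██
███·
·██·
k=14  █··█
███·
█···
··██
███·
·██·
k=15  █··█
███·
█···
··██
████
·█·█
k=16  █··█
████
█·██
··█·
████
·█·█
k=17  █··█
██·█
██··
····
████
·█·█
k=18  ███·
████
██··
····
████
·█·█
k=19  ███·
█·██
··█·
·█··
████
·█·█

14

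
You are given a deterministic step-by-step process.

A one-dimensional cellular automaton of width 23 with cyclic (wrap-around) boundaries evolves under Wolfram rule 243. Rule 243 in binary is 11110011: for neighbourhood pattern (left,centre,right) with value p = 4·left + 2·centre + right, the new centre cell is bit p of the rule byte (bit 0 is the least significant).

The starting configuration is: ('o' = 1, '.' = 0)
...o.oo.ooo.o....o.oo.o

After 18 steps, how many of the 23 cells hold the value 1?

[0] ...o.oo.ooo.o....o.oo.o
[1] ooo.o.oo.ooo.oooo.o.oo.
[2] .ooo.o.oo.ooo.oooo.o.oo
[3] o.ooo.o.oo.ooo.oooo.o.o
[4] oo.ooo.o.oo.ooo.oooo.o.
[5] .oo.ooo.o.oo.ooo.oooo.o
[6] o.oo.ooo.o.oo.ooo.oooo.
[7] .o.oo.ooo.o.oo.ooo.oooo
[8] o.o.oo.ooo.o.oo.ooo.ooo
[9] oo.o.oo.ooo.o.oo.ooo.oo
[10] ooo.o.oo.ooo.o.oo.ooo.o
[11] oooo.o.oo.ooo.o.oo.ooo.
[12] .oooo.o.oo.ooo.o.oo.ooo
[13] o.oooo.o.oo.ooo.o.oo.oo
[14] oo.oooo.o.oo.ooo.o.oo.o
[15] ooo.oooo.o.oo.ooo.o.oo.
[16] .ooo.oooo.o.oo.ooo.o.oo
[17] o.ooo.oooo.o.oo.ooo.o.o
[18] oo.ooo.oooo.o.oo.ooo.o.

16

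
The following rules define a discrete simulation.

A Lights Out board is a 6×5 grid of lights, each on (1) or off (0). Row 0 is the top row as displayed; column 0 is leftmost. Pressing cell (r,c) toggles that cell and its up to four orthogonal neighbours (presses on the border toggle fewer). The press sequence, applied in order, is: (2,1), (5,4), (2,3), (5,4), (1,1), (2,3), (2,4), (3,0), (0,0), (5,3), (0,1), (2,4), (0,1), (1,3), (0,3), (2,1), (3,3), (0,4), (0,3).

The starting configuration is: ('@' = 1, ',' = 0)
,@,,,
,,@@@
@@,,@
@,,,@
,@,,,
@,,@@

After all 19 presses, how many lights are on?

0) ,@,,,
,,@@@
@@,,@
@,,,@
,@,,,
@,,@@
1) ,@,,,
,@@@@
,,@,@
@@,,@
,@,,,
@,,@@
2) ,@,,,
,@@@@
,,@,@
@@,,@
,@,,@
@,,,,
3) ,@,,,
,@@,@
,,,@,
@@,@@
,@,,@
@,,,,
4) ,@,,,
,@@,@
,,,@,
@@,@@
,@,,,
@,,@@
5) ,,,,,
@,,,@
,@,@,
@@,@@
,@,,,
@,,@@
6) ,,,,,
@,,@@
,@@,@
@@,,@
,@,,,
@,,@@
7) ,,,,,
@,,@,
,@@@,
@@,,,
,@,,,
@,,@@
8) ,,,,,
@,,@,
@@@@,
,,,,,
@@,,,
@,,@@
9) @@,,,
,,,@,
@@@@,
,,,,,
@@,,,
@,,@@
10) @@,,,
,,,@,
@@@@,
,,,,,
@@,@,
@,@,,
11) ,,@,,
,@,@,
@@@@,
,,,,,
@@,@,
@,@,,
12) ,,@,,
,@,@@
@@@,@
,,,,@
@@,@,
@,@,,
13) @@,,,
,,,@@
@@@,@
,,,,@
@@,@,
@,@,,
14) @@,@,
,,@,,
@@@@@
,,,,@
@@,@,
@,@,,
15) @@@,@
,,@@,
@@@@@
,,,,@
@@,@,
@,@,,
16) @@@,@
,@@@,
,,,@@
,@,,@
@@,@,
@,@,,
17) @@@,@
,@@@,
,,,,@
,@@@,
@@,,,
@,@,,
18) @@@@,
,@@@@
,,,,@
,@@@,
@@,,,
@,@,,
19) @@,,@
,@@,@
,,,,@
,@@@,
@@,,,
@,@,,

14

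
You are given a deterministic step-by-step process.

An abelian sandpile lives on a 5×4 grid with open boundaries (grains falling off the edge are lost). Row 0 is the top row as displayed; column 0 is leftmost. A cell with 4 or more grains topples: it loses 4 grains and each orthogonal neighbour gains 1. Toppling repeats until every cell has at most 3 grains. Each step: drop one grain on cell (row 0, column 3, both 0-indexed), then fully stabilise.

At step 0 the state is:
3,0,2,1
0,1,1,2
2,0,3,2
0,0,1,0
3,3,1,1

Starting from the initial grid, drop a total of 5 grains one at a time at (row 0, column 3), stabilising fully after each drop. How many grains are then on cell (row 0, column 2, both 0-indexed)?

step 0: 3,0,2,1
0,1,1,2
2,0,3,2
0,0,1,0
3,3,1,1
step 1: 3,0,2,2
0,1,1,2
2,0,3,2
0,0,1,0
3,3,1,1
step 2: 3,0,2,3
0,1,1,2
2,0,3,2
0,0,1,0
3,3,1,1
step 3: 3,0,3,0
0,1,1,3
2,0,3,2
0,0,1,0
3,3,1,1
step 4: 3,0,3,1
0,1,1,3
2,0,3,2
0,0,1,0
3,3,1,1
step 5: 3,0,3,2
0,1,1,3
2,0,3,2
0,0,1,0
3,3,1,1

3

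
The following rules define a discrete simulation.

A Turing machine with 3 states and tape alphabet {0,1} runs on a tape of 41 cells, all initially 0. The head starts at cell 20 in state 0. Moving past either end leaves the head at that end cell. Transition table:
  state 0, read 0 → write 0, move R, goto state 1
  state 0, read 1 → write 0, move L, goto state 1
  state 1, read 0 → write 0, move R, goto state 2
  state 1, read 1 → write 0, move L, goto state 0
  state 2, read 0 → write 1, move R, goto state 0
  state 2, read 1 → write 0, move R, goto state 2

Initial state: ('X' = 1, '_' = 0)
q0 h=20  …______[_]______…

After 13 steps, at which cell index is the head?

33

t=0: q0 h=20  …______[_]______…
t=1: q1 h=21  …______[_]______…
t=2: q2 h=22  …______[_]______…
t=3: q0 h=23  …_____X[_]______…
t=4: q1 h=24  …____X_[_]______…
t=5: q2 h=25  …___X__[_]______…
t=6: q0 h=26  …__X__X[_]______…
t=7: q1 h=27  …_X__X_[_]______…
t=8: q2 h=28  …X__X__[_]______…
t=9: q0 h=29  …__X__X[_]______…
t=10: q1 h=30  …_X__X_[_]______…
t=11: q2 h=31  …X__X__[_]______…
t=12: q0 h=32  …__X__X[_]______…
t=13: q1 h=33  …_X__X_[_]______…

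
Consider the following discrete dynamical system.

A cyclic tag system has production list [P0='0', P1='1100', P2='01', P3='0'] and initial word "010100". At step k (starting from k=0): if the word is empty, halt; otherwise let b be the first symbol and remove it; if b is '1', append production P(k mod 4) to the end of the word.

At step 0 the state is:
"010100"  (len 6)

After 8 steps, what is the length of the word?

6

t=0: "010100"  (len 6)
t=1: "10100"  (len 5)
t=2: "01001100"  (len 8)
t=3: "1001100"  (len 7)
t=4: "0011000"  (len 7)
t=5: "011000"  (len 6)
t=6: "11000"  (len 5)
t=7: "100001"  (len 6)
t=8: "000010"  (len 6)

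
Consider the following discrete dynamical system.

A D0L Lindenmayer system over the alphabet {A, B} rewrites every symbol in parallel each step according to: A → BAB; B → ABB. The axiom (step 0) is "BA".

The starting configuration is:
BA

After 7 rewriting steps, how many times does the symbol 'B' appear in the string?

step 0: BA
step 1: ABBBAB
step 2: BABABBABBABBBABABB
step 3: ABBBABABBBABABBABBBABABBABBBABABBABBABBBABABBBABABBABB
step 4: BABABBABBABBBABABBBABABBABBABBBABABBBABABBABBBABABBABBABBB…BABBBABABBABBABBBABABBBABABBABBABBBABABBBABABBABBBABABBABB  (len 162)
step 5: ABBBABABBBABABBABBBABABBABBBABABBABBABBBABABBBABABBABBABBB…BABBABBBABABBBABABBABBBABABBABBABBBABABBBABABBABBBABABBABB  (len 486)
step 6: BABABBABBABBBABABBBABABBABBABBBABABBBABABBABBBABABBABBABBB…BABBABBBABABBBABABBABBBABABBABBABBBABABBBABABBABBBABABBABB  (len 1458)
step 7: ABBBABABBBABABBABBBABABBABBBABABBABBABBBABABBBABABBABBABBB…BABBABBBABABBBABABBABBBABABBABBABBBABABBBABABBABBBABABBABB  (len 4374)

2916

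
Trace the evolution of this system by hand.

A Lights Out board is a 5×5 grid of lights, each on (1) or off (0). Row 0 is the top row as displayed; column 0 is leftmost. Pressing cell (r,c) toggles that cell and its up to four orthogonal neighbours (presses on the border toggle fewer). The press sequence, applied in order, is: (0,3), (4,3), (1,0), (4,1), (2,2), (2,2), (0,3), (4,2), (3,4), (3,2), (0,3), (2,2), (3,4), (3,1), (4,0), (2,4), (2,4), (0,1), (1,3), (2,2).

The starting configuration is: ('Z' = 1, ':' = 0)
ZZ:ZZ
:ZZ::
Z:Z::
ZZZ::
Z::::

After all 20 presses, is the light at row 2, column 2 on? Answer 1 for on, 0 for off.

step 0: ZZ:ZZ
:ZZ::
Z:Z::
ZZZ::
Z::::
step 1: ZZZ::
:ZZZ:
Z:Z::
ZZZ::
Z::::
step 2: ZZZ::
:ZZZ:
Z:Z::
ZZZZ:
Z:ZZZ
step 3: :ZZ::
Z:ZZ:
::Z::
ZZZZ:
Z:ZZZ
step 4: :ZZ::
Z:ZZ:
::Z::
Z:ZZ:
:Z:ZZ
step 5: :ZZ::
Z::Z:
:Z:Z:
Z::Z:
:Z:ZZ
step 6: :ZZ::
Z:ZZ:
::Z::
Z:ZZ:
:Z:ZZ
step 7: :Z:ZZ
Z:Z::
::Z::
Z:ZZ:
:Z:ZZ
step 8: :Z:ZZ
Z:Z::
::Z::
Z::Z:
::Z:Z
step 9: :Z:ZZ
Z:Z::
::Z:Z
Z:::Z
::Z::
step 10: :Z:ZZ
Z:Z::
::::Z
ZZZZZ
:::::
step 11: :ZZ::
Z:ZZ:
::::Z
ZZZZZ
:::::
step 12: :ZZ::
Z::Z:
:ZZZZ
ZZ:ZZ
:::::
step 13: :ZZ::
Z::Z:
:ZZZ:
ZZ:::
::::Z
step 14: :ZZ::
Z::Z:
::ZZ:
::Z::
:Z::Z
step 15: :ZZ::
Z::Z:
::ZZ:
Z:Z::
Z:::Z
step 16: :ZZ::
Z::ZZ
::Z:Z
Z:Z:Z
Z:::Z
step 17: :ZZ::
Z::Z:
::ZZ:
Z:Z::
Z:::Z
step 18: Z::::
ZZ:Z:
::ZZ:
Z:Z::
Z:::Z
step 19: Z::Z:
ZZZ:Z
::Z::
Z:Z::
Z:::Z
step 20: Z::Z:
ZZ::Z
:Z:Z:
Z::::
Z:::Z

0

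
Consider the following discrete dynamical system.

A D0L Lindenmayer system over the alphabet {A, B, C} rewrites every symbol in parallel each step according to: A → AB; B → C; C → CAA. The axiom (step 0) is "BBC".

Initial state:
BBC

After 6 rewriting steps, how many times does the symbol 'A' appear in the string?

t=0: BBC
t=1: CCCAA
t=2: CAACAACAAABAB
t=3: CAAABABCAAABABCAAABABABCABC
t=4: CAAABABABCABCCAAABABABCABCCAAABABABCABCABCCAAABCCAA
t=5: CAAABABABCABCABCCAAABCCAACAAABABABCABCABCCAAABCCAACAAABABABCABCABCCAAABCCAAABCCAACAAABABABCCAACAAABAB
t=6: CAAABABABCABCABCCAAABCCAAABCCAACAAABABABCCAACAAABABCAAABAB…AAABABABCCAACAAABABCAAABABABCABCABCCAACAAABABCAAABABABCABC  (len 205)

104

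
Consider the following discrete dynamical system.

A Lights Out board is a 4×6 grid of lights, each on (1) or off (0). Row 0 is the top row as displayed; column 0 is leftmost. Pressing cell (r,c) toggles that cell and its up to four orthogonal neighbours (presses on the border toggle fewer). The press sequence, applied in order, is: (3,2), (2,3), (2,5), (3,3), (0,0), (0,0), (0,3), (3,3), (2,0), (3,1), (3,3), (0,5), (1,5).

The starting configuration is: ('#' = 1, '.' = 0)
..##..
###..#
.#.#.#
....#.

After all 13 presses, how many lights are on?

10

t=0: ..##..
###..#
.#.#.#
....#.
t=1: ..##..
###..#
.###.#
.####.
t=2: ..##..
####.#
.#..##
.##.#.
t=3: ..##..
####..
.#....
.##.##
t=4: ..##..
####..
.#.#..
.#.#.#
t=5: ####..
.###..
.#.#..
.#.#.#
t=6: ..##..
####..
.#.#..
.#.#.#
t=7: ....#.
###...
.#.#..
.#.#.#
t=8: ....#.
###...
.#....
.##.##
t=9: ....#.
.##...
#.....
###.##
t=10: ....#.
.##...
##....
....##
t=11: ....#.
.##...
##.#..
..##.#
t=12: .....#
.##..#
##.#..
..##.#
t=13: ......
.##.#.
##.#.#
..##.#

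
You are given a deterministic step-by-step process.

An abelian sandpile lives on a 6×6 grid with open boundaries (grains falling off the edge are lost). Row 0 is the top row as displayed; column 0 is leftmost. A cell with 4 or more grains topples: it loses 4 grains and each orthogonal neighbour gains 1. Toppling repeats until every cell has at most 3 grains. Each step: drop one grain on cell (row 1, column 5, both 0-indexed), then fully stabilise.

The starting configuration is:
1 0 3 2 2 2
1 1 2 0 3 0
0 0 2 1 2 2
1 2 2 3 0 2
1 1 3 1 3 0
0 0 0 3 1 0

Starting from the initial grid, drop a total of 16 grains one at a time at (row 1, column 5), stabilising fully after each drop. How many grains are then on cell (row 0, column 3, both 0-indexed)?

3

step 0: 1 0 3 2 2 2
1 1 2 0 3 0
0 0 2 1 2 2
1 2 2 3 0 2
1 1 3 1 3 0
0 0 0 3 1 0
step 1: 1 0 3 2 2 2
1 1 2 0 3 1
0 0 2 1 2 2
1 2 2 3 0 2
1 1 3 1 3 0
0 0 0 3 1 0
step 2: 1 0 3 2 2 2
1 1 2 0 3 2
0 0 2 1 2 2
1 2 2 3 0 2
1 1 3 1 3 0
0 0 0 3 1 0
step 3: 1 0 3 2 2 2
1 1 2 0 3 3
0 0 2 1 2 2
1 2 2 3 0 2
1 1 3 1 3 0
0 0 0 3 1 0
step 4: 1 0 3 2 3 3
1 1 2 1 0 1
0 0 2 1 3 3
1 2 2 3 0 2
1 1 3 1 3 0
0 0 0 3 1 0
step 5: 1 0 3 2 3 3
1 1 2 1 0 2
0 0 2 1 3 3
1 2 2 3 0 2
1 1 3 1 3 0
0 0 0 3 1 0
step 6: 1 0 3 2 3 3
1 1 2 1 0 3
0 0 2 1 3 3
1 2 2 3 0 2
1 1 3 1 3 0
0 0 0 3 1 0
step 7: 1 0 3 3 0 1
1 1 2 1 3 2
0 0 2 2 0 1
1 2 2 3 1 3
1 1 3 1 3 0
0 0 0 3 1 0
step 8: 1 0 3 3 0 1
1 1 2 1 3 3
0 0 2 2 0 1
1 2 2 3 1 3
1 1 3 1 3 0
0 0 0 3 1 0
step 9: 1 0 3 3 1 2
1 1 2 2 0 1
0 0 2 2 1 2
1 2 2 3 1 3
1 1 3 1 3 0
0 0 0 3 1 0
step 10: 1 0 3 3 1 2
1 1 2 2 0 2
0 0 2 2 1 2
1 2 2 3 1 3
1 1 3 1 3 0
0 0 0 3 1 0
step 11: 1 0 3 3 1 2
1 1 2 2 0 3
0 0 2 2 1 2
1 2 2 3 1 3
1 1 3 1 3 0
0 0 0 3 1 0
step 12: 1 0 3 3 1 3
1 1 2 2 1 0
0 0 2 2 1 3
1 2 2 3 1 3
1 1 3 1 3 0
0 0 0 3 1 0
step 13: 1 0 3 3 1 3
1 1 2 2 1 1
0 0 2 2 1 3
1 2 2 3 1 3
1 1 3 1 3 0
0 0 0 3 1 0
step 14: 1 0 3 3 1 3
1 1 2 2 1 2
0 0 2 2 1 3
1 2 2 3 1 3
1 1 3 1 3 0
0 0 0 3 1 0
step 15: 1 0 3 3 1 3
1 1 2 2 1 3
0 0 2 2 1 3
1 2 2 3 1 3
1 1 3 1 3 0
0 0 0 3 1 0
step 16: 1 0 3 3 2 0
1 1 2 2 2 2
0 0 2 2 2 1
1 2 2 3 2 0
1 1 3 1 3 1
0 0 0 3 1 0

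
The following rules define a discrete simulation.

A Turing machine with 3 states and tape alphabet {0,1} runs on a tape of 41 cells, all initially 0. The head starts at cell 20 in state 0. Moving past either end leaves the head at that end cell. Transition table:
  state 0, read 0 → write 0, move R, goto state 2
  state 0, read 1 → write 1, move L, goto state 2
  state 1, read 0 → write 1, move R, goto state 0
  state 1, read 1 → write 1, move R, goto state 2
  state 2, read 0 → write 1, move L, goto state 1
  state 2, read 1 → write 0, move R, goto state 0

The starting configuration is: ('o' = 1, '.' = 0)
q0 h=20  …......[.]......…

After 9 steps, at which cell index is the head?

19

[0] q0 h=20  …......[.]......…
[1] q2 h=21  …......[.]......…
[2] q1 h=20  …......[.]o.....…
[3] q0 h=21  ….....o[o]......…
[4] q2 h=20  …......[o]o.....…
[5] q0 h=21  …......[o]......…
[6] q2 h=20  …......[.]o.....…
[7] q1 h=19  …......[.]oo....…
[8] q0 h=20  ….....o[o]o.....…
[9] q2 h=19  …......[o]oo....…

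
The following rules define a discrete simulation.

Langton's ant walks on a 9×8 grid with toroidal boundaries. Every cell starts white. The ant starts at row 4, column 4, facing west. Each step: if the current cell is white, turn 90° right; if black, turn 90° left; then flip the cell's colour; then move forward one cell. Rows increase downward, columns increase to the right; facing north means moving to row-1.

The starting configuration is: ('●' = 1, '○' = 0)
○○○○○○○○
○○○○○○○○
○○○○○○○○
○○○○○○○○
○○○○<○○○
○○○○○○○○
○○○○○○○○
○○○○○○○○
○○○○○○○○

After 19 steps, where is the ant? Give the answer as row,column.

step 0: ○○○○○○○○
○○○○○○○○
○○○○○○○○
○○○○○○○○
○○○○<○○○
○○○○○○○○
○○○○○○○○
○○○○○○○○
○○○○○○○○
step 1: ○○○○○○○○
○○○○○○○○
○○○○○○○○
○○○○^○○○
○○○○●○○○
○○○○○○○○
○○○○○○○○
○○○○○○○○
○○○○○○○○
step 2: ○○○○○○○○
○○○○○○○○
○○○○○○○○
○○○○●>○○
○○○○●○○○
○○○○○○○○
○○○○○○○○
○○○○○○○○
○○○○○○○○
step 3: ○○○○○○○○
○○○○○○○○
○○○○○○○○
○○○○●●○○
○○○○●v○○
○○○○○○○○
○○○○○○○○
○○○○○○○○
○○○○○○○○
step 4: ○○○○○○○○
○○○○○○○○
○○○○○○○○
○○○○●●○○
○○○○<●○○
○○○○○○○○
○○○○○○○○
○○○○○○○○
○○○○○○○○
step 5: ○○○○○○○○
○○○○○○○○
○○○○○○○○
○○○○●●○○
○○○○○●○○
○○○○v○○○
○○○○○○○○
○○○○○○○○
○○○○○○○○
step 6: ○○○○○○○○
○○○○○○○○
○○○○○○○○
○○○○●●○○
○○○○○●○○
○○○<●○○○
○○○○○○○○
○○○○○○○○
○○○○○○○○
step 7: ○○○○○○○○
○○○○○○○○
○○○○○○○○
○○○○●●○○
○○○^○●○○
○○○●●○○○
○○○○○○○○
○○○○○○○○
○○○○○○○○
step 8: ○○○○○○○○
○○○○○○○○
○○○○○○○○
○○○○●●○○
○○○●>●○○
○○○●●○○○
○○○○○○○○
○○○○○○○○
○○○○○○○○
step 9: ○○○○○○○○
○○○○○○○○
○○○○○○○○
○○○○●●○○
○○○●●●○○
○○○●v○○○
○○○○○○○○
○○○○○○○○
○○○○○○○○
step 10: ○○○○○○○○
○○○○○○○○
○○○○○○○○
○○○○●●○○
○○○●●●○○
○○○●○>○○
○○○○○○○○
○○○○○○○○
○○○○○○○○
step 11: ○○○○○○○○
○○○○○○○○
○○○○○○○○
○○○○●●○○
○○○●●●○○
○○○●○●○○
○○○○○v○○
○○○○○○○○
○○○○○○○○
step 12: ○○○○○○○○
○○○○○○○○
○○○○○○○○
○○○○●●○○
○○○●●●○○
○○○●○●○○
○○○○<●○○
○○○○○○○○
○○○○○○○○
step 13: ○○○○○○○○
○○○○○○○○
○○○○○○○○
○○○○●●○○
○○○●●●○○
○○○●^●○○
○○○○●●○○
○○○○○○○○
○○○○○○○○
step 14: ○○○○○○○○
○○○○○○○○
○○○○○○○○
○○○○●●○○
○○○●●●○○
○○○●●>○○
○○○○●●○○
○○○○○○○○
○○○○○○○○
step 15: ○○○○○○○○
○○○○○○○○
○○○○○○○○
○○○○●●○○
○○○●●^○○
○○○●●○○○
○○○○●●○○
○○○○○○○○
○○○○○○○○
step 16: ○○○○○○○○
○○○○○○○○
○○○○○○○○
○○○○●●○○
○○○●<○○○
○○○●●○○○
○○○○●●○○
○○○○○○○○
○○○○○○○○
step 17: ○○○○○○○○
○○○○○○○○
○○○○○○○○
○○○○●●○○
○○○●○○○○
○○○●v○○○
○○○○●●○○
○○○○○○○○
○○○○○○○○
step 18: ○○○○○○○○
○○○○○○○○
○○○○○○○○
○○○○●●○○
○○○●○○○○
○○○●○>○○
○○○○●●○○
○○○○○○○○
○○○○○○○○
step 19: ○○○○○○○○
○○○○○○○○
○○○○○○○○
○○○○●●○○
○○○●○○○○
○○○●○●○○
○○○○●v○○
○○○○○○○○
○○○○○○○○

6,5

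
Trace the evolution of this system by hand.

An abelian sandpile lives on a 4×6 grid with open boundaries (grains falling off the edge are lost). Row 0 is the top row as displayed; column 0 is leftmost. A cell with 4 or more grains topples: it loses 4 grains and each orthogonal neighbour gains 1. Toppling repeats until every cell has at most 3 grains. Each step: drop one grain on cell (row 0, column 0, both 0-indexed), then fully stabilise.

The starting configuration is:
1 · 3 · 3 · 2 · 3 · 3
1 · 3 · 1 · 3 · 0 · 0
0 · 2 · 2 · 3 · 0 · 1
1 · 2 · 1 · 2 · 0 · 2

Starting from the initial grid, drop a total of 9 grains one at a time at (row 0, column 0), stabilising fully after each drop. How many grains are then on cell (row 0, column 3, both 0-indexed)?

[0] 1 · 3 · 3 · 2 · 3 · 3
1 · 3 · 1 · 3 · 0 · 0
0 · 2 · 2 · 3 · 0 · 1
1 · 2 · 1 · 2 · 0 · 2
[1] 2 · 3 · 3 · 2 · 3 · 3
1 · 3 · 1 · 3 · 0 · 0
0 · 2 · 2 · 3 · 0 · 1
1 · 2 · 1 · 2 · 0 · 2
[2] 3 · 3 · 3 · 2 · 3 · 3
1 · 3 · 1 · 3 · 0 · 0
0 · 2 · 2 · 3 · 0 · 1
1 · 2 · 1 · 2 · 0 · 2
[3] 1 · 2 · 0 · 3 · 3 · 3
3 · 0 · 3 · 3 · 0 · 0
0 · 3 · 2 · 3 · 0 · 1
1 · 2 · 1 · 2 · 0 · 2
[4] 2 · 2 · 0 · 3 · 3 · 3
3 · 0 · 3 · 3 · 0 · 0
0 · 3 · 2 · 3 · 0 · 1
1 · 2 · 1 · 2 · 0 · 2
[5] 3 · 2 · 0 · 3 · 3 · 3
3 · 0 · 3 · 3 · 0 · 0
0 · 3 · 2 · 3 · 0 · 1
1 · 2 · 1 · 2 · 0 · 2
[6] 1 · 3 · 0 · 3 · 3 · 3
0 · 1 · 3 · 3 · 0 · 0
1 · 3 · 2 · 3 · 0 · 1
1 · 2 · 1 · 2 · 0 · 2
[7] 2 · 3 · 0 · 3 · 3 · 3
0 · 1 · 3 · 3 · 0 · 0
1 · 3 · 2 · 3 · 0 · 1
1 · 2 · 1 · 2 · 0 · 2
[8] 3 · 3 · 0 · 3 · 3 · 3
0 · 1 · 3 · 3 · 0 · 0
1 · 3 · 2 · 3 · 0 · 1
1 · 2 · 1 · 2 · 0 · 2
[9] 1 · 0 · 1 · 3 · 3 · 3
1 · 2 · 3 · 3 · 0 · 0
1 · 3 · 2 · 3 · 0 · 1
1 · 2 · 1 · 2 · 0 · 2

3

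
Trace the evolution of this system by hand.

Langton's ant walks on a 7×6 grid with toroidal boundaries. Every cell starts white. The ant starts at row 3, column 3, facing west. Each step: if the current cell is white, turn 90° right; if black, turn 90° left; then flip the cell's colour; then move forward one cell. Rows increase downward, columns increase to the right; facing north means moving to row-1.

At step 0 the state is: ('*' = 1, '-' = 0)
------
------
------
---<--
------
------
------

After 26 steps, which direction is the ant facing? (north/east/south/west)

t=0: ------
------
------
---<--
------
------
------
t=1: ------
------
---^--
---*--
------
------
------
t=2: ------
------
---*>-
---*--
------
------
------
t=3: ------
------
---**-
---*v-
------
------
------
t=4: ------
------
---**-
---<*-
------
------
------
t=5: ------
------
---**-
----*-
---v--
------
------
t=6: ------
------
---**-
----*-
--<*--
------
------
t=7: ------
------
---**-
--^-*-
--**--
------
------
t=8: ------
------
---**-
--*>*-
--**--
------
------
t=9: ------
------
---**-
--***-
--*v--
------
------
t=10: ------
------
---**-
--***-
--*->-
------
------
t=11: ------
------
---**-
--***-
--*-*-
----v-
------
t=12: ------
------
---**-
--***-
--*-*-
---<*-
------
t=13: ------
------
---**-
--***-
--*^*-
---**-
------
t=14: ------
------
---**-
--***-
--**>-
---**-
------
t=15: ------
------
---**-
--**^-
--**--
---**-
------
t=16: ------
------
---**-
--*<--
--**--
---**-
------
t=17: ------
------
---**-
--*---
--*v--
---**-
------
t=18: ------
------
---**-
--*---
--*->-
---**-
------
t=19: ------
------
---**-
--*---
--*-*-
---*v-
------
t=20: ------
------
---**-
--*---
--*-*-
---*->
------
t=21: ------
------
---**-
--*---
--*-*-
---*-*
-----v
t=22: ------
------
---**-
--*---
--*-*-
---*-*
----<*
t=23: ------
------
---**-
--*---
--*-*-
---*^*
----**
t=24: ------
------
---**-
--*---
--*-*-
---**>
----**
t=25: ------
------
---**-
--*---
--*-*^
---**-
----**
t=26: ------
------
---**-
--*---
>-*-**
---**-
----**

east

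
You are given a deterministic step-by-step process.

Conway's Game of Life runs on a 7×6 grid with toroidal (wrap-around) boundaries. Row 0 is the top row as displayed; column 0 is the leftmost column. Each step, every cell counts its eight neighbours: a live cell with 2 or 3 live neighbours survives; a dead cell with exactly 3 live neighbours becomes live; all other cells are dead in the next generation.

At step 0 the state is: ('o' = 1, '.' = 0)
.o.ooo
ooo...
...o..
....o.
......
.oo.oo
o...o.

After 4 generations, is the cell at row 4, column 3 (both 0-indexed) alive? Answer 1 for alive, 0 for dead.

1

[0] .o.ooo
ooo...
...o..
....o.
......
.oo.oo
o...o.
[1] ...oo.
oo...o
.ooo..
......
...ooo
oo.ooo
......
[2] o...oo
oo...o
.oo...
......
..oo..
o.oo..
o.o...
[3] ....o.
..o.o.
.oo...
.o.o..
.ooo..
......
o.o.o.
[4] .o..o.
.oo...
.o....
o..o..
.o.o..
......
...o.o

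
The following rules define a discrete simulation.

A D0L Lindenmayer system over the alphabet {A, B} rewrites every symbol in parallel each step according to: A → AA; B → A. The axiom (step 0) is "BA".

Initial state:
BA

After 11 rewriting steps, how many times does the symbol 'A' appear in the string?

[0] BA
[1] AAA
[2] AAAAAA
[3] AAAAAAAAAAAA
[4] AAAAAAAAAAAAAAAAAAAAAAAA
[5] AAAAAAAAAAAAAAAAAAAAAAAAAAAAAAAAAAAAAAAAAAAAAAAA
[6] AAAAAAAAAAAAAAAAAAAAAAAAAAAAAAAAAAAAAAAAAAAAAAAAAAAAAAAAAAAAAAAAAAAAAAAAAAAAAAAAAAAAAAAAAAAAAAAA
[7] AAAAAAAAAAAAAAAAAAAAAAAAAAAAAAAAAAAAAAAAAAAAAAAAAAAAAAAAAA…AAAAAAAAAAAAAAAAAAAAAAAAAAAAAAAAAAAAAAAAAAAAAAAAAAAAAAAAAA  (len 192)
[8] AAAAAAAAAAAAAAAAAAAAAAAAAAAAAAAAAAAAAAAAAAAAAAAAAAAAAAAAAA…AAAAAAAAAAAAAAAAAAAAAAAAAAAAAAAAAAAAAAAAAAAAAAAAAAAAAAAAAA  (len 384)
[9] AAAAAAAAAAAAAAAAAAAAAAAAAAAAAAAAAAAAAAAAAAAAAAAAAAAAAAAAAA…AAAAAAAAAAAAAAAAAAAAAAAAAAAAAAAAAAAAAAAAAAAAAAAAAAAAAAAAAA  (len 768)
[10] AAAAAAAAAAAAAAAAAAAAAAAAAAAAAAAAAAAAAAAAAAAAAAAAAAAAAAAAAA…AAAAAAAAAAAAAAAAAAAAAAAAAAAAAAAAAAAAAAAAAAAAAAAAAAAAAAAAAA  (len 1536)
[11] AAAAAAAAAAAAAAAAAAAAAAAAAAAAAAAAAAAAAAAAAAAAAAAAAAAAAAAAAA…AAAAAAAAAAAAAAAAAAAAAAAAAAAAAAAAAAAAAAAAAAAAAAAAAAAAAAAAAA  (len 3072)

3072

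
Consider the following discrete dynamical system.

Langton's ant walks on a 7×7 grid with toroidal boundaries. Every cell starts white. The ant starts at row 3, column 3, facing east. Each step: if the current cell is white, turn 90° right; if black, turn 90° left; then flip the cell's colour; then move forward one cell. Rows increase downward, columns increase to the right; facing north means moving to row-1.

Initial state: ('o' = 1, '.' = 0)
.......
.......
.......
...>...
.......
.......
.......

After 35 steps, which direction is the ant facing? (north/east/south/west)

south

t=0: .......
.......
.......
...>...
.......
.......
.......
t=1: .......
.......
.......
...o...
...v...
.......
.......
t=2: .......
.......
.......
...o...
..<o...
.......
.......
t=3: .......
.......
.......
..^o...
..oo...
.......
.......
t=4: .......
.......
.......
..o>...
..oo...
.......
.......
t=5: .......
.......
...^...
..o....
..oo...
.......
.......
t=6: .......
.......
...o>..
..o....
..oo...
.......
.......
t=7: .......
.......
...oo..
..o.v..
..oo...
.......
.......
t=8: .......
.......
...oo..
..o<o..
..oo...
.......
.......
t=9: .......
.......
...^o..
..ooo..
..oo...
.......
.......
t=10: .......
.......
..<.o..
..ooo..
..oo...
.......
.......
t=11: .......
..^....
..o.o..
..ooo..
..oo...
.......
.......
t=12: .......
..o>...
..o.o..
..ooo..
..oo...
.......
.......
t=13: .......
..oo...
..ovo..
..ooo..
..oo...
.......
.......
t=14: .......
..oo...
..<oo..
..ooo..
..oo...
.......
.......
t=15: .......
..oo...
...oo..
..voo..
..oo...
.......
.......
t=16: .......
..oo...
...oo..
...>o..
..oo...
.......
.......
t=17: .......
..oo...
...^o..
....o..
..oo...
.......
.......
t=18: .......
..oo...
..<.o..
....o..
..oo...
.......
.......
t=19: .......
..^o...
..o.o..
....o..
..oo...
.......
.......
t=20: .......
.<.o...
..o.o..
....o..
..oo...
.......
.......
t=21: .^.....
.o.o...
..o.o..
....o..
..oo...
.......
.......
t=22: .o>....
.o.o...
..o.o..
....o..
..oo...
.......
.......
t=23: .oo....
.ovo...
..o.o..
....o..
..oo...
.......
.......
t=24: .oo....
.<oo...
..o.o..
....o..
..oo...
.......
.......
t=25: .oo....
..oo...
.vo.o..
....o..
..oo...
.......
.......
t=26: .oo....
..oo...
<oo.o..
....o..
..oo...
.......
.......
t=27: .oo....
^.oo...
ooo.o..
....o..
..oo...
.......
.......
t=28: .oo....
o>oo...
ooo.o..
....o..
..oo...
.......
.......
t=29: .oo....
oooo...
ovo.o..
....o..
..oo...
.......
.......
t=30: .oo....
oooo...
o.>.o..
....o..
..oo...
.......
.......
t=31: .oo....
oo^o...
o...o..
....o..
..oo...
.......
.......
t=32: .oo....
o<.o...
o...o..
....o..
..oo...
.......
.......
t=33: .oo....
o..o...
ov..o..
....o..
..oo...
.......
.......
t=34: .oo....
o..o...
<o..o..
....o..
..oo...
.......
.......
t=35: .oo....
o..o...
.o..o..
v...o..
..oo...
.......
.......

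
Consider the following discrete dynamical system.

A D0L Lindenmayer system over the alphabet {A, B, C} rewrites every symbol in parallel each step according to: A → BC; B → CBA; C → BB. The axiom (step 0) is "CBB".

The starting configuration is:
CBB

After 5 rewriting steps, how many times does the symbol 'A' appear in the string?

step 0: CBB
step 1: BBCBACBA
step 2: CBACBABBCBABCBBCBABC
step 3: BBCBABCBBCBABCCBACBABBCBABCCBABBCBACBABBCBABCCBABB
step 4: CBACBABBCBABCCBABBCBACBABBCBABCCBABBBBCBABCBBCBABCCBACBABB…BBCBABCCBACBABBCBABCBBCBABCCBACBABBCBABCCBABBBBCBABCCBACBA  (len 126)
step 5: BBCBABCBBCBABCCBACBABBCBABCCBABBBBCBABCCBACBABBCBABCBBCBAB…ABBCBABCCBABBBBCBABCCBACBACBACBABBCBABCCBABBBBCBABCBBCBABC  (len 316)

64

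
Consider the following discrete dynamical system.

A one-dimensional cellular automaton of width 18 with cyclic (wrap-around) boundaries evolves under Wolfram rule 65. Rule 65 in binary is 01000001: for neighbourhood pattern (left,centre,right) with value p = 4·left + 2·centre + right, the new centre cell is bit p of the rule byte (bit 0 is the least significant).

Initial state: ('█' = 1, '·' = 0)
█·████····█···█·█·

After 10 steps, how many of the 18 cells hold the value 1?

7

step 0: █·████····█···█·█·
step 1: ·····█·██···█·····
step 2: ████····█·█···████
step 3: ···█·██·····█·····
step 4: ██····█·███···████
step 5: ·█·██·····█·█·····
step 6: ····█·███·····████
step 7: ·██·····█·███····█
step 8: ··█·███·····█·██··
step 9: █·····█·███····█·█
step 10: █·███·····█·██····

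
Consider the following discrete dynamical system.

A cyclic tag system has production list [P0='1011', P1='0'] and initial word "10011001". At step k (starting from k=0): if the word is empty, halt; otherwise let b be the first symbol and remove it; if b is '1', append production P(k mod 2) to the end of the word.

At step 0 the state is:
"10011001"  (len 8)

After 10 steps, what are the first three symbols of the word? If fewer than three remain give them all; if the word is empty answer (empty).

0) "10011001"  (len 8)
1) "00110011011"  (len 11)
2) "0110011011"  (len 10)
3) "110011011"  (len 9)
4) "100110110"  (len 9)
5) "001101101011"  (len 12)
6) "01101101011"  (len 11)
7) "1101101011"  (len 10)
8) "1011010110"  (len 10)
9) "0110101101011"  (len 13)
10) "110101101011"  (len 12)

110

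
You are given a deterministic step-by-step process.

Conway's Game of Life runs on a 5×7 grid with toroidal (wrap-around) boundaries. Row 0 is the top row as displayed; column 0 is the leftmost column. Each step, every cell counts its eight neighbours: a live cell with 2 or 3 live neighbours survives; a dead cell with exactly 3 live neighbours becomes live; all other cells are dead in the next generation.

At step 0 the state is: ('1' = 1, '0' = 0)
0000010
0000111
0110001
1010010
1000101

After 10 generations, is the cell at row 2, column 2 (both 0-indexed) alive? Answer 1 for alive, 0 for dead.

1

[0] 0000010
0000111
0110001
1010010
1000101
[1] 1000000
1000101
0111100
0011010
1100100
[2] 0000010
1010111
1100001
1000010
1111101
[3] 0000000
0000100
0000100
0001110
1111100
[4] 0110100
0000000
0000000
0100010
0110010
[5] 0111000
0000000
0000000
0110000
1001110
[6] 0111000
0010000
0000000
0111100
1000100
[7] 0111000
0111000
0100000
0111100
1000100
[8] 1000100
1001000
1000100
1111100
1000100
[9] 1101101
1101101
1000101
1010111
1010111
[10] 0000000
0000000
0010000
0000000
0010000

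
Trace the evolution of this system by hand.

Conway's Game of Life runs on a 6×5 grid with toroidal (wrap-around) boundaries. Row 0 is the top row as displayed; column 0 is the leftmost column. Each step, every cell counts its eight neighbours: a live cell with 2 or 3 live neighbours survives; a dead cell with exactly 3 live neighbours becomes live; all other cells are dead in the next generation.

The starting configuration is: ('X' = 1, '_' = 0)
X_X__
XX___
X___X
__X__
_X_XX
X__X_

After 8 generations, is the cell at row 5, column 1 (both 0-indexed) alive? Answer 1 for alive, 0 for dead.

gen 0: X_X__
XX___
X___X
__X__
_X_XX
X__X_
gen 1: X_X__
_____
X___X
_XX__
XX_XX
X__X_
gen 2: _X__X
XX__X
XX___
__X__
___X_
___X_
gen 3: _XXXX
__X_X
__X_X
_XX__
__XX_
__XXX
gen 4: _X___
____X
X_X__
_X___
____X
X____
gen 5: X____
XX___
XX___
XX___
X____
X____
gen 6: X___X
____X
__X_X
____X
X___X
XX__X
gen 7: _X_X_
____X
X___X
____X
_X_X_
_X_X_
gen 8: X__XX
___XX
X__XX
___XX
X__XX
XX_XX

1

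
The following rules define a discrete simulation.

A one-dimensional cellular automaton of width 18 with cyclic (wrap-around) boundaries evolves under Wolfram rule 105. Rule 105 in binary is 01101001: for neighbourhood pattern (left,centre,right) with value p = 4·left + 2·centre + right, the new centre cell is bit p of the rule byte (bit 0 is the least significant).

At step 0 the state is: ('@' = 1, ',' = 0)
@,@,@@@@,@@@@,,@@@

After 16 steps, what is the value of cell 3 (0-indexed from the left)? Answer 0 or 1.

0) @,@,@@@@,@@@@,,@@@
1) @@,@@,,@@@,,@,,@,,
2) @@@@@,,@,@,,,,,,,,
3) @,,,@,,,@,,@@@@@@,
4) ,,@,,,@,,,,@,,,,@@
5) ,,,,@,,,@@,,,@@,@@
6) ,@@,,,@,@@,@,@@@@@
7) @@@,@,,@@@@,@@,,,@
8) ,,@@,,,@,,@@@@,@,@
9) ,,@@,@,,,,@,,@@,@,
10) @,@@@,,@@,,,,@@@,,
11) ,@@,@,,@@,@@,@,@,,
12) ,@@@,,,@@@@@@,@,,@
13) @@,@,@,@,,,,@@,,,,
14) @@@,@,@,,@@,@@,@@,
15) @,@@,@,,,@@@@@@@@@
16) @@@@@,,@,@,,,,,,,,

1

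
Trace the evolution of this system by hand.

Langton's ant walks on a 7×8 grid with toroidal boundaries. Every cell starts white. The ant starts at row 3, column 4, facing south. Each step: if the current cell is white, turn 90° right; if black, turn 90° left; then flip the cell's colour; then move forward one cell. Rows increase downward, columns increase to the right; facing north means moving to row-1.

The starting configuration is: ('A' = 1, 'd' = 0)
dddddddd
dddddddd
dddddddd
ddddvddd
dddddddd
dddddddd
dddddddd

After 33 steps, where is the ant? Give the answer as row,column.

k=0  dddddddd
dddddddd
dddddddd
ddddvddd
dddddddd
dddddddd
dddddddd
k=1  dddddddd
dddddddd
dddddddd
ddd<Addd
dddddddd
dddddddd
dddddddd
k=2  dddddddd
dddddddd
ddd^dddd
dddAAddd
dddddddd
dddddddd
dddddddd
k=3  dddddddd
dddddddd
dddA>ddd
dddAAddd
dddddddd
dddddddd
dddddddd
k=4  dddddddd
dddddddd
dddAAddd
dddAvddd
dddddddd
dddddddd
dddddddd
k=5  dddddddd
dddddddd
dddAAddd
dddAd>dd
dddddddd
dddddddd
dddddddd
k=6  dddddddd
dddddddd
dddAAddd
dddAdAdd
dddddvdd
dddddddd
dddddddd
k=7  dddddddd
dddddddd
dddAAddd
dddAdAdd
dddd<Add
dddddddd
dddddddd
k=8  dddddddd
dddddddd
dddAAddd
dddA^Add
ddddAAdd
dddddddd
dddddddd
k=9  dddddddd
dddddddd
dddAAddd
dddAA>dd
ddddAAdd
dddddddd
dddddddd
k=10  dddddddd
dddddddd
dddAA^dd
dddAAddd
ddddAAdd
dddddddd
dddddddd
k=11  dddddddd
dddddddd
dddAAA>d
dddAAddd
ddddAAdd
dddddddd
dddddddd
k=12  dddddddd
dddddddd
dddAAAAd
dddAAdvd
ddddAAdd
dddddddd
dddddddd
k=13  dddddddd
dddddddd
dddAAAAd
dddAA<Ad
ddddAAdd
dddddddd
dddddddd
k=14  dddddddd
dddddddd
dddAA^Ad
dddAAAAd
ddddAAdd
dddddddd
dddddddd
k=15  dddddddd
dddddddd
dddA<dAd
dddAAAAd
ddddAAdd
dddddddd
dddddddd
k=16  dddddddd
dddddddd
dddAddAd
dddAvAAd
ddddAAdd
dddddddd
dddddddd
k=17  dddddddd
dddddddd
dddAddAd
dddAd>Ad
ddddAAdd
dddddddd
dddddddd
k=18  dddddddd
dddddddd
dddAd^Ad
dddAddAd
ddddAAdd
dddddddd
dddddddd
k=19  dddddddd
dddddddd
dddAdA>d
dddAddAd
ddddAAdd
dddddddd
dddddddd
k=20  dddddddd
dddddd^d
dddAdAdd
dddAddAd
ddddAAdd
dddddddd
dddddddd
k=21  dddddddd
ddddddA>
dddAdAdd
dddAddAd
ddddAAdd
dddddddd
dddddddd
k=22  dddddddd
ddddddAA
dddAdAdv
dddAddAd
ddddAAdd
dddddddd
dddddddd
k=23  dddddddd
ddddddAA
dddAdA<A
dddAddAd
ddddAAdd
dddddddd
dddddddd
k=24  dddddddd
dddddd^A
dddAdAAA
dddAddAd
ddddAAdd
dddddddd
dddddddd
k=25  dddddddd
ddddd<dA
dddAdAAA
dddAddAd
ddddAAdd
dddddddd
dddddddd
k=26  ddddd^dd
dddddAdA
dddAdAAA
dddAddAd
ddddAAdd
dddddddd
dddddddd
k=27  dddddA>d
dddddAdA
dddAdAAA
dddAddAd
ddddAAdd
dddddddd
dddddddd
k=28  dddddAAd
dddddAvA
dddAdAAA
dddAddAd
ddddAAdd
dddddddd
dddddddd
k=29  dddddAAd
ddddd<AA
dddAdAAA
dddAddAd
ddddAAdd
dddddddd
dddddddd
k=30  dddddAAd
ddddddAA
dddAdvAA
dddAddAd
ddddAAdd
dddddddd
dddddddd
k=31  dddddAAd
ddddddAA
dddAdd>A
dddAddAd
ddddAAdd
dddddddd
dddddddd
k=32  dddddAAd
dddddd^A
dddAdddA
dddAddAd
ddddAAdd
dddddddd
dddddddd
k=33  dddddAAd
ddddd<dA
dddAdddA
dddAddAd
ddddAAdd
dddddddd
dddddddd

1,5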